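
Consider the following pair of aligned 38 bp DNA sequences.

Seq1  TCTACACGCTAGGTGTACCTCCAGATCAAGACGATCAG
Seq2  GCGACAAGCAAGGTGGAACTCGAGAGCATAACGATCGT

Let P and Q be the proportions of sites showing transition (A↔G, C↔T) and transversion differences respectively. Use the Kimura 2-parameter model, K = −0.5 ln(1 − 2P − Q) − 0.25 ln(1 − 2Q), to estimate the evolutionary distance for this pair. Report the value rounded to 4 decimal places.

Mismatches occur at site 1 (T/G, transversion), site 3 (T/G, transversion), site 7 (C/A, transversion), site 10 (T/A, transversion), site 16 (T/G, transversion), site 18 (C/A, transversion), site 22 (C/G, transversion), site 26 (T/G, transversion), site 29 (A/T, transversion), site 30 (G/A, transition), site 37 (A/G, transition), site 38 (G/T, transversion).
Of the 12 differences, 2 transitions and 10 transversions over 38 sites: P = 2/38 = 0.052632, Q = 10/38 = 0.263158.
d = −0.5·ln(0.631578) − 0.25·ln(0.473684) = −0.5·(-0.459534) − 0.25·(-0.747215) = 0.4166.

0.4166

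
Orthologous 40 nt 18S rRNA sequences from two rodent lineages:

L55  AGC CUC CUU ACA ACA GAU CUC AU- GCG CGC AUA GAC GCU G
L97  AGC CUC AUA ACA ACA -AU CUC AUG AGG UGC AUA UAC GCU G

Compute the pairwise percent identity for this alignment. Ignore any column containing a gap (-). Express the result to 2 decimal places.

84.21%

Excluding the 2 gap columns leaves 38 comparable sites.
Mismatches occur at site 7 (C/A), site 9 (U/A), site 25 (G/A), site 26 (C/G), site 28 (C/U), site 34 (G/U).
32 of the 38 comparable sites match, so the percent identity is 32/38 × 100 = 84.21%.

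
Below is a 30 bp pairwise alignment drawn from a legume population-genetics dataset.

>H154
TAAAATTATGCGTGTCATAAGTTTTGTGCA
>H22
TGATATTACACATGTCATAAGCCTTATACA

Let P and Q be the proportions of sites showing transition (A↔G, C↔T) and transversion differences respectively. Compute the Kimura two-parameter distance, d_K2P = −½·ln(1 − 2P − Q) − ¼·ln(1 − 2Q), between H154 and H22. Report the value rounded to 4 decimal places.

Differing sites — 2:A/G (Ti); 4:A/T (Tv); 9:T/C (Ti); 10:G/A (Ti); 12:G/A (Ti); 22:T/C (Ti); 23:T/C (Ti); 26:G/A (Ti); 28:G/A (Ti).
Of the 9 differences, 8 transitions and 1 transversion over 30 sites: P = 8/30 = 0.266667, Q = 1/30 = 0.033333.
d = −0.5·ln(0.433333) − 0.25·ln(0.933334) = −0.5·(-0.836249) − 0.25·(-0.068992) = 0.4354.

0.4354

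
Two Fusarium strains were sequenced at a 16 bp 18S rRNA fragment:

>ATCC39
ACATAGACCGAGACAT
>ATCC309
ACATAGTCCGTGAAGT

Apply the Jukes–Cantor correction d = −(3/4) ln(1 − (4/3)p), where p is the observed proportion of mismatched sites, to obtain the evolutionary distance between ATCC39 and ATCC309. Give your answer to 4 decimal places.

0.3041

The sequences differ at positions 7 (A/T), 11 (A/T), 14 (C/A), 15 (A/G).
p = 4/16 = 0.250000.
d = −0.75 · ln(1 − (4/3)·0.250000) = −0.75 · ln(0.666667) = −0.75 · (-0.405465) = 0.3041.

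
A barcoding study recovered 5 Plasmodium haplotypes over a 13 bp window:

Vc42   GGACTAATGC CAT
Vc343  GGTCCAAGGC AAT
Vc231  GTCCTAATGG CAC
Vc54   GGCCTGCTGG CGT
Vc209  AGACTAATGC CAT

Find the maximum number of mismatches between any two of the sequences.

Pairwise Hamming distances:
  Vc42 vs Vc343: 4
  Vc42 vs Vc231: 4
  Vc42 vs Vc54: 5
  Vc42 vs Vc209: 1
  Vc343 vs Vc231: 7
  Vc343 vs Vc54: 8
  Vc343 vs Vc209: 5
  Vc231 vs Vc54: 5
  Vc231 vs Vc209: 5
  Vc54 vs Vc209: 6
The largest is 8, between Vc343 and Vc54.

8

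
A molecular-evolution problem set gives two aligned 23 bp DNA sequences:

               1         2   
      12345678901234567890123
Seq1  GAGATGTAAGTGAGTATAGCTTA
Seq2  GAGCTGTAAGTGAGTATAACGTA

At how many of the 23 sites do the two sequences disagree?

3

Differing sites — 4:A/C; 19:G/A; 21:T/G.
That gives 3 mismatches out of 23 aligned sites, so the Hamming distance is 3.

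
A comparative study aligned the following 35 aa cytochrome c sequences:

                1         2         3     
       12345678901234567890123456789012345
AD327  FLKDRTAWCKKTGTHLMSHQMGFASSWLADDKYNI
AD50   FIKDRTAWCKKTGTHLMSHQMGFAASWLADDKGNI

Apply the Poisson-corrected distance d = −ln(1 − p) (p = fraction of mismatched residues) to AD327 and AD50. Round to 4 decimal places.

Differing sites — 2:L/I; 25:S/A; 33:Y/G.
p = 3/35 = 0.085714.
d = −ln(1 − 0.085714) = −ln(0.914286) = 0.0896.

0.0896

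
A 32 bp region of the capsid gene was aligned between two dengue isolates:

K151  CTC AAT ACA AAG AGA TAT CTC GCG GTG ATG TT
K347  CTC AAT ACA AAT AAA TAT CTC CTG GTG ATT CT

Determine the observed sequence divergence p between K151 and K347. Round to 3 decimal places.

0.188

Differing sites — 12:G/T; 14:G/A; 22:G/C; 23:C/T; 30:G/T; 31:T/C.
There are 6 differences over 32 sites, so p = 6/32 = 0.188.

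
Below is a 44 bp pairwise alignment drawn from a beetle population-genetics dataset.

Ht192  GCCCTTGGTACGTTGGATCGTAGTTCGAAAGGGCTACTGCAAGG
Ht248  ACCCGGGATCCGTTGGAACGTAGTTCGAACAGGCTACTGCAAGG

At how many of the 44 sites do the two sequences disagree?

8

The sequences differ at positions 1 (G/A), 5 (T/G), 6 (T/G), 8 (G/A), 10 (A/C), 18 (T/A), 30 (A/C), 31 (G/A).
That gives 8 mismatches out of 44 aligned sites, so the Hamming distance is 8.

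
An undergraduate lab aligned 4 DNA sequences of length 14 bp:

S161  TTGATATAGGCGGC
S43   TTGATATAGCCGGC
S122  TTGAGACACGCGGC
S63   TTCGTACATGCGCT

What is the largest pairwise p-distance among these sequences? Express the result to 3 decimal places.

0.500

Pairwise Hamming distances:
  S161 vs S43: 1
  S161 vs S122: 3
  S161 vs S63: 6
  S43 vs S122: 4
  S43 vs S63: 7
  S122 vs S63: 6
The largest is 7 mismatches, between S43 and S63; p = 7/14 = 0.500.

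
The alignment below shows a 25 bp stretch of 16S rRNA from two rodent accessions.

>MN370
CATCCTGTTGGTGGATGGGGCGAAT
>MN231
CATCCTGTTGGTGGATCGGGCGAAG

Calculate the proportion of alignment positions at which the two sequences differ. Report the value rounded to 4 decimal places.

0.0800

Differing sites — 17:G/C; 25:T/G.
There are 2 differences over 25 sites, so p = 2/25 = 0.0800.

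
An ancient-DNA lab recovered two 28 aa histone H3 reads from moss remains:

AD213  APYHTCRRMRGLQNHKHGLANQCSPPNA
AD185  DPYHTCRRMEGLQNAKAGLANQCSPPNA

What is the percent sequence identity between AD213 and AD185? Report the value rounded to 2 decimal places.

The sequences differ at positions 1 (A/D), 10 (R/E), 15 (H/A), 17 (H/A).
24 of the 28 sites match, so the percent identity is 24/28 × 100 = 85.71%.

85.71%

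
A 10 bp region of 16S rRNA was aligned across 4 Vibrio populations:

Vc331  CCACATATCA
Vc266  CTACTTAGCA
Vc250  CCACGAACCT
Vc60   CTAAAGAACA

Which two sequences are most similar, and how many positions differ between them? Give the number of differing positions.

3

Pairwise Hamming distances:
  Vc331 vs Vc266: 3
  Vc331 vs Vc250: 4
  Vc331 vs Vc60: 4
  Vc266 vs Vc250: 5
  Vc266 vs Vc60: 4
  Vc250 vs Vc60: 6
The smallest is 3, between Vc331 and Vc266.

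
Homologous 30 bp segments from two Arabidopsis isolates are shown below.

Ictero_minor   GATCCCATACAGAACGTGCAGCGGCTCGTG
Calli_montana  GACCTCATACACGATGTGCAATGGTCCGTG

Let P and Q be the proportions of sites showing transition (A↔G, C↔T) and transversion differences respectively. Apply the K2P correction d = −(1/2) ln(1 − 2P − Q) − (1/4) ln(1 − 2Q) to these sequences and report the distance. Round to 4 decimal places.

0.4354

Mismatches occur at site 3 (T→C, transition), site 5 (C→T, transition), site 12 (G→C, transversion), site 13 (A→G, transition), site 15 (C→T, transition), site 21 (G→A, transition), site 22 (C→T, transition), site 25 (C→T, transition), site 26 (T→C, transition).
Of the 9 differences, 8 transitions and 1 transversion over 30 sites: P = 8/30 = 0.266667, Q = 1/30 = 0.033333.
d = −0.5·ln(0.433333) − 0.25·ln(0.933334) = −0.5·(-0.836249) − 0.25·(-0.068992) = 0.4354.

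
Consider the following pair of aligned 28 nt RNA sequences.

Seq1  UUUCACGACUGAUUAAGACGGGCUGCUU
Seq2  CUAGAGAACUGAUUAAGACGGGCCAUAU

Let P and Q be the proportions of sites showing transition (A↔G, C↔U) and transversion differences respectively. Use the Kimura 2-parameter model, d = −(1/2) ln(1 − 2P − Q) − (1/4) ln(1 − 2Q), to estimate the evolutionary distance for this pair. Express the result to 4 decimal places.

Differing sites — 1:U/C (Ti); 3:U/A (Tv); 4:C/G (Tv); 6:C/G (Tv); 7:G/A (Ti); 24:U/C (Ti); 25:G/A (Ti); 26:C/U (Ti); 27:U/A (Tv).
Of the 9 differences, 5 transitions and 4 transversions over 28 sites: P = 5/28 = 0.178571, Q = 4/28 = 0.142857.
d = −0.5·ln(0.500001) − 0.25·ln(0.714286) = −0.5·(-0.693145) − 0.25·(-0.336472) = 0.4307.

0.4307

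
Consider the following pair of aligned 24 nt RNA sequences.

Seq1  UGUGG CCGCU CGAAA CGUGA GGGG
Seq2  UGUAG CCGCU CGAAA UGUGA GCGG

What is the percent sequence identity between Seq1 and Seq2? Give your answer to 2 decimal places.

Mismatches occur at site 4 (G↔A), site 16 (C↔U), site 22 (G↔C).
21 of the 24 sites match, so the percent identity is 21/24 × 100 = 87.50%.

87.50%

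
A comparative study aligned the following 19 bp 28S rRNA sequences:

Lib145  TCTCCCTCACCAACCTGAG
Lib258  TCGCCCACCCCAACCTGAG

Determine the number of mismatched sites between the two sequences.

3

Differing sites — 3:T/G; 7:T/A; 9:A/C.
That gives 3 mismatches out of 19 aligned sites, so the Hamming distance is 3.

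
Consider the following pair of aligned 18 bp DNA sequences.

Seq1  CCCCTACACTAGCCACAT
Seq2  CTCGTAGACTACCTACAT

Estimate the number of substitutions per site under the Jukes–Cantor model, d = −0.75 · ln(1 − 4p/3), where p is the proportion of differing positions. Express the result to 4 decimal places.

Differing sites — 2:C/T; 4:C/G; 7:C/G; 12:G/C; 14:C/T.
p = 5/18 = 0.277778.
d = −0.75 · ln(1 − (4/3)·0.277778) = −0.75 · ln(0.629629) = −0.75 · (-0.462625) = 0.3470.

0.3470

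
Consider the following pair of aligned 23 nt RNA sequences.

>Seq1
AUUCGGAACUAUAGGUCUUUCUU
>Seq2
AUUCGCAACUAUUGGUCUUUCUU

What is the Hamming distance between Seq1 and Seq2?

2

The sequences differ at positions 6 (G/C), 13 (A/U).
That gives 2 mismatches out of 23 aligned sites, so the Hamming distance is 2.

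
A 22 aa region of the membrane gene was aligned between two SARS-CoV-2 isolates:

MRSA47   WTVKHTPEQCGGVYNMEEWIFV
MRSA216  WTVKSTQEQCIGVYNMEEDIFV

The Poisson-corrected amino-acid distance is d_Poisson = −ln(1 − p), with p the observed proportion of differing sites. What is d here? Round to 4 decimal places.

0.2007

Mismatches occur at site 5 (H→S), site 7 (P→Q), site 11 (G→I), site 19 (W→D).
p = 4/22 = 0.181818.
d = −ln(1 − 0.181818) = −ln(0.818182) = 0.2007.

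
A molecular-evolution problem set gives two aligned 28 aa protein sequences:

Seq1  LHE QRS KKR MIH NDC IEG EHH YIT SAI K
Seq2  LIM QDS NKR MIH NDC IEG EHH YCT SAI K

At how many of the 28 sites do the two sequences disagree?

5

Mismatches occur at site 2 (H/I), site 3 (E/M), site 5 (R/D), site 7 (K/N), site 23 (I/C).
That gives 5 mismatches out of 28 aligned sites, so the Hamming distance is 5.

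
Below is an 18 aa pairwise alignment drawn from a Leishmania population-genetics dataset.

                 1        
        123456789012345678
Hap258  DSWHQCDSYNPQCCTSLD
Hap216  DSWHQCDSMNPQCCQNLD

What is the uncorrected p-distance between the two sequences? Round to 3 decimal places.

0.167

Mismatches occur at site 9 (Y→M), site 15 (T→Q), site 16 (S→N).
There are 3 differences over 18 sites, so p = 3/18 = 0.167.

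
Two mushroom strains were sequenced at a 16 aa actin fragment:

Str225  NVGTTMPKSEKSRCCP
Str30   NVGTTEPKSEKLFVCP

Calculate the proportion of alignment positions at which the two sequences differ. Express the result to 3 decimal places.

Differing sites — 6:M/E; 12:S/L; 13:R/F; 14:C/V.
There are 4 differences over 16 sites, so p = 4/16 = 0.250.

0.250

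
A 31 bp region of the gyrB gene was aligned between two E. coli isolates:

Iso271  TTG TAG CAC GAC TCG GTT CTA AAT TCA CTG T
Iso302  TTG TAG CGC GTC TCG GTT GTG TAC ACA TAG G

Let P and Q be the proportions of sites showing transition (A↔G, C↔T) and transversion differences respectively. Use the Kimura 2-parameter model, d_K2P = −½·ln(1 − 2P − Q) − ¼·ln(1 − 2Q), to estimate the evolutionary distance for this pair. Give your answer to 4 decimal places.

The sequences differ at positions 8 (A/G, transition), 11 (A/T, transversion), 19 (C/G, transversion), 21 (A/G, transition), 22 (A/T, transversion), 24 (T/C, transition), 25 (T/A, transversion), 28 (C/T, transition), 29 (T/A, transversion), 31 (T/G, transversion).
Of the 10 differences, 4 transitions and 6 transversions over 31 sites: P = 4/31 = 0.129032, Q = 6/31 = 0.193548.
d = −0.5·ln(0.548388) − 0.25·ln(0.612904) = −0.5·(-0.600772) − 0.25·(-0.489547) = 0.4228.

0.4228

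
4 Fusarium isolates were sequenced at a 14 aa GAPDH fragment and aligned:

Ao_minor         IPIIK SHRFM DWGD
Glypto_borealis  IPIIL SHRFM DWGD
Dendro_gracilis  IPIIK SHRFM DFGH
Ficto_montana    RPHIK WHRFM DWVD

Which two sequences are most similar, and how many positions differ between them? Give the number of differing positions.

Pairwise Hamming distances:
  Ao_minor vs Glypto_borealis: 1
  Ao_minor vs Dendro_gracilis: 2
  Ao_minor vs Ficto_montana: 4
  Glypto_borealis vs Dendro_gracilis: 3
  Glypto_borealis vs Ficto_montana: 5
  Dendro_gracilis vs Ficto_montana: 6
The smallest is 1, between Ao_minor and Glypto_borealis.

1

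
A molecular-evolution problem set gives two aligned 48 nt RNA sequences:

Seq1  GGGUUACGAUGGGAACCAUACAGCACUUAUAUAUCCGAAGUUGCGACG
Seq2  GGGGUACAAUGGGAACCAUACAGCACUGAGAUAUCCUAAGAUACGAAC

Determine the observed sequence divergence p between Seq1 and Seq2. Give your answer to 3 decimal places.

0.188

Mismatches occur at site 4 (U↔G), site 8 (G↔A), site 28 (U↔G), site 30 (U↔G), site 37 (G↔U), site 41 (U↔A), site 43 (G↔A), site 47 (C↔A), site 48 (G↔C).
There are 9 differences over 48 sites, so p = 9/48 = 0.188.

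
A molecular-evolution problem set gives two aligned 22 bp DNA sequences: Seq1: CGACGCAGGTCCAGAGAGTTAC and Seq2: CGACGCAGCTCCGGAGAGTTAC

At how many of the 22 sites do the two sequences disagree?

2

Mismatches occur at site 9 (G↔C), site 13 (A↔G).
That gives 2 mismatches out of 22 aligned sites, so the Hamming distance is 2.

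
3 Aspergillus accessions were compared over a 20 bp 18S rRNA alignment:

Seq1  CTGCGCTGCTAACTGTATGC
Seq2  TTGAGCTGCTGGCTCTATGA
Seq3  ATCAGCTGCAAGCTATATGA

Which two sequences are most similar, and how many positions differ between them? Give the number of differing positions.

Pairwise Hamming distances:
  Seq1 vs Seq2: 6
  Seq1 vs Seq3: 7
  Seq2 vs Seq3: 5
The smallest is 5, between Seq2 and Seq3.

5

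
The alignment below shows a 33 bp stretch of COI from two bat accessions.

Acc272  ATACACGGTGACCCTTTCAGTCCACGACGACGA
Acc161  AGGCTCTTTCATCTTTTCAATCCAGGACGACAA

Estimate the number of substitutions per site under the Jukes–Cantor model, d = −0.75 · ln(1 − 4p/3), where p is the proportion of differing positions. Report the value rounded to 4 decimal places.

Mismatches occur at site 2 (T↔G), site 3 (A↔G), site 5 (A↔T), site 7 (G↔T), site 8 (G↔T), site 10 (G↔C), site 12 (C↔T), site 14 (C↔T), site 20 (G↔A), site 25 (C↔G), site 32 (G↔A).
p = 11/33 = 0.333333.
d = −0.75 · ln(1 − (4/3)·0.333333) = −0.75 · ln(0.555556) = −0.75 · (-0.587786) = 0.4408.

0.4408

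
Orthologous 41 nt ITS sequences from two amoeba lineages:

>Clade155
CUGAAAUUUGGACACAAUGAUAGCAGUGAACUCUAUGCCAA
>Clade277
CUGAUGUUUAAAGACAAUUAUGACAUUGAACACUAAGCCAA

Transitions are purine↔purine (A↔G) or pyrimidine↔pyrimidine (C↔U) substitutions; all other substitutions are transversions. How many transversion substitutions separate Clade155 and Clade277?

6

Differing sites — 5:A/U (Tv); 6:A/G (Ti); 10:G/A (Ti); 11:G/A (Ti); 13:C/G (Tv); 19:G/U (Tv); 22:A/G (Ti); 23:G/A (Ti); 26:G/U (Tv); 32:U/A (Tv); 36:U/A (Tv).
Of the 11 differences, 5 transitions and 6 transversions, so the answer is 6.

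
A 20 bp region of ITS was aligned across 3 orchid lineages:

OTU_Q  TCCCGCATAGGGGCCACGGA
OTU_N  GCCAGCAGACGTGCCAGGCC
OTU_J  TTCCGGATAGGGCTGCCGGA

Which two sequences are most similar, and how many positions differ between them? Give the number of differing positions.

Pairwise Hamming distances:
  OTU_Q vs OTU_N: 8
  OTU_Q vs OTU_J: 6
  OTU_N vs OTU_J: 14
The smallest is 6, between OTU_Q and OTU_J.

6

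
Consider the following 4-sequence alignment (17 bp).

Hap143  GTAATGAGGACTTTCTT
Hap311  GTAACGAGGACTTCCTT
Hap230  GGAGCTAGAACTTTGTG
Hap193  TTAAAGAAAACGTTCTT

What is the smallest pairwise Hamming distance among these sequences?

2

Pairwise Hamming distances:
  Hap143 vs Hap311: 2
  Hap143 vs Hap230: 7
  Hap143 vs Hap193: 5
  Hap311 vs Hap230: 7
  Hap311 vs Hap193: 6
  Hap230 vs Hap193: 9
The smallest is 2, between Hap143 and Hap311.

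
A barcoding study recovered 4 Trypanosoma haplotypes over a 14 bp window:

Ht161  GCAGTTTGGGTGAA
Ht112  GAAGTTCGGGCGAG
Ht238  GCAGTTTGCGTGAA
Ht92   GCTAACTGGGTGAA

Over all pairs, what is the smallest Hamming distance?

Pairwise Hamming distances:
  Ht161 vs Ht112: 4
  Ht161 vs Ht238: 1
  Ht161 vs Ht92: 4
  Ht112 vs Ht238: 5
  Ht112 vs Ht92: 8
  Ht238 vs Ht92: 5
The smallest is 1, between Ht161 and Ht238.

1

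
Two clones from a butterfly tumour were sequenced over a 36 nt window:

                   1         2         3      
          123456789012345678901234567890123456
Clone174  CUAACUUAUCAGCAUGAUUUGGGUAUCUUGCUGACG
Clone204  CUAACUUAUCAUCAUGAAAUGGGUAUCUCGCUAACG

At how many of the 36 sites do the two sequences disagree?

5

The sequences differ at positions 12 (G/U), 18 (U/A), 19 (U/A), 29 (U/C), 33 (G/A).
That gives 5 mismatches out of 36 aligned sites, so the Hamming distance is 5.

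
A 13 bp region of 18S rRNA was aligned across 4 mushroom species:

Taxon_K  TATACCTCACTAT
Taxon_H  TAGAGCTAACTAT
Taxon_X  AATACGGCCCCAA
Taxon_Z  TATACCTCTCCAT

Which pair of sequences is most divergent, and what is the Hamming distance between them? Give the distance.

9

Pairwise Hamming distances:
  Taxon_K vs Taxon_H: 3
  Taxon_K vs Taxon_X: 6
  Taxon_K vs Taxon_Z: 2
  Taxon_H vs Taxon_X: 9
  Taxon_H vs Taxon_Z: 5
  Taxon_X vs Taxon_Z: 5
The largest is 9, between Taxon_H and Taxon_X.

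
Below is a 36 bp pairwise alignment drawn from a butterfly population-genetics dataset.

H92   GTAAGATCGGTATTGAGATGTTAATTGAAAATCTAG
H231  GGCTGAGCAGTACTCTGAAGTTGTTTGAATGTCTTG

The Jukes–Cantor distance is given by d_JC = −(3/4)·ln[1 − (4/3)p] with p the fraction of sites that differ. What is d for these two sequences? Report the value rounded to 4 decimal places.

0.5482

Mismatches occur at site 2 (T→G), site 3 (A→C), site 4 (A→T), site 7 (T→G), site 9 (G→A), site 13 (T→C), site 15 (G→C), site 16 (A→T), site 19 (T→A), site 23 (A→G), site 24 (A→T), site 30 (A→T), site 31 (A→G), site 35 (A→T).
p = 14/36 = 0.388889.
d = −0.75 · ln(1 − (4/3)·0.388889) = −0.75 · ln(0.481481) = −0.75 · (-0.730889) = 0.5482.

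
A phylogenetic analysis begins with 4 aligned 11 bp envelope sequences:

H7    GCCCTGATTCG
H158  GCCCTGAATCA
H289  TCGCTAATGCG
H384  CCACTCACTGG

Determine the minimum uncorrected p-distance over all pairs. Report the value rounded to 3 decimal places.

0.182

Pairwise Hamming distances:
  H7 vs H158: 2
  H7 vs H289: 4
  H7 vs H384: 5
  H158 vs H289: 6
  H158 vs H384: 6
  H289 vs H384: 6
The smallest is 2 mismatches, between H7 and H158; p = 2/11 = 0.182.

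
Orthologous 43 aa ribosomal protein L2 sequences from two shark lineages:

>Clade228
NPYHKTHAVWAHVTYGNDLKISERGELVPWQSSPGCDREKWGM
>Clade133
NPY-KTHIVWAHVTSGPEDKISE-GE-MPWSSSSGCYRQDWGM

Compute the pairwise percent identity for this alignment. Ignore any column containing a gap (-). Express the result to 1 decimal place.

72.5%

Excluding the 3 gap columns leaves 40 comparable sites.
The sequences differ at positions 8 (A/I), 15 (Y/S), 17 (N/P), 18 (D/E), 19 (L/D), 28 (V/M), 31 (Q/S), 34 (P/S), 37 (D/Y), 39 (E/Q), 40 (K/D).
29 of the 40 comparable sites match, so the percent identity is 29/40 × 100 = 72.5%.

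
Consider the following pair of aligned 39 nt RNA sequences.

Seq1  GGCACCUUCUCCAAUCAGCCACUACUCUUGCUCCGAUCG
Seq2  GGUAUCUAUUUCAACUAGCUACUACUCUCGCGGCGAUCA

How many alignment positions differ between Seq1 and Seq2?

12

Mismatches occur at site 3 (C↔U), site 5 (C↔U), site 8 (U↔A), site 9 (C↔U), site 11 (C↔U), site 15 (U↔C), site 16 (C↔U), site 20 (C↔U), site 29 (U↔C), site 32 (U↔G), site 33 (C↔G), site 39 (G↔A).
That gives 12 mismatches out of 39 aligned sites, so the Hamming distance is 12.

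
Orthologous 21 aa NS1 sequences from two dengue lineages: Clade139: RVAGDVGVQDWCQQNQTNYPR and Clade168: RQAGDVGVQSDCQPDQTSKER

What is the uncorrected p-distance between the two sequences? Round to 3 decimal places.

Differing sites — 2:V/Q; 10:D/S; 11:W/D; 14:Q/P; 15:N/D; 18:N/S; 19:Y/K; 20:P/E.
There are 8 differences over 21 sites, so p = 8/21 = 0.381.

0.381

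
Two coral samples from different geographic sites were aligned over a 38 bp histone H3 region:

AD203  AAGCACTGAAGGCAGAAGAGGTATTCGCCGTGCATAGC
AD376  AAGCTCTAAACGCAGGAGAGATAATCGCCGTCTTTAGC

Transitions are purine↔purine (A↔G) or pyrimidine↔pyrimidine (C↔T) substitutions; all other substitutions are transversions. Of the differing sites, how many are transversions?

5

Mismatches occur at site 5 (A/T, transversion), site 8 (G/A, transition), site 11 (G/C, transversion), site 16 (A/G, transition), site 21 (G/A, transition), site 24 (T/A, transversion), site 32 (G/C, transversion), site 33 (C/T, transition), site 34 (A/T, transversion).
Of the 9 differences, 4 transitions and 5 transversions, so the answer is 5.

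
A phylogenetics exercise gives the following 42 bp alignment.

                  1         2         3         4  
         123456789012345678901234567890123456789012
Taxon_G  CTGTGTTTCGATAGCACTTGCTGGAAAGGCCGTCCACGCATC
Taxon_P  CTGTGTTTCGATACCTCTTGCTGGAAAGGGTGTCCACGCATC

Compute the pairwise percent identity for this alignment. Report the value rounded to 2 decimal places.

Differing sites — 14:G/C; 16:A/T; 30:C/G; 31:C/T.
38 of the 42 sites match, so the percent identity is 38/42 × 100 = 90.48%.

90.48%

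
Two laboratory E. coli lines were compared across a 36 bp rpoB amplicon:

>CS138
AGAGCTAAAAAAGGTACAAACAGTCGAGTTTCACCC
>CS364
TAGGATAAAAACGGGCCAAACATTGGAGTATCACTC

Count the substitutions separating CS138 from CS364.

Mismatches occur at site 1 (A→T), site 2 (G→A), site 3 (A→G), site 5 (C→A), site 12 (A→C), site 15 (T→G), site 16 (A→C), site 23 (G→T), site 25 (C→G), site 30 (T→A), site 35 (C→T).
That gives 11 mismatches out of 36 aligned sites, so the Hamming distance is 11.

11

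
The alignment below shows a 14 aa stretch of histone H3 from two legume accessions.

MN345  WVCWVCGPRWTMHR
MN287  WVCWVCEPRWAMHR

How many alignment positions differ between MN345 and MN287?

The sequences differ at positions 7 (G/E), 11 (T/A).
That gives 2 mismatches out of 14 aligned sites, so the Hamming distance is 2.

2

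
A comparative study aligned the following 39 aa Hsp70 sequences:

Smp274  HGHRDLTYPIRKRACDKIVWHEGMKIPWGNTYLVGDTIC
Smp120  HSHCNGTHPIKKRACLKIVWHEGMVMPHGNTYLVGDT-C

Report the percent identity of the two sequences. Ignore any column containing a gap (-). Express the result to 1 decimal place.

73.7%

Excluding the 1 gap column leaves 38 comparable sites.
Differing sites — 2:G/S; 4:R/C; 5:D/N; 6:L/G; 8:Y/H; 11:R/K; 16:D/L; 25:K/V; 26:I/M; 28:W/H.
28 of the 38 comparable sites match, so the percent identity is 28/38 × 100 = 73.7%.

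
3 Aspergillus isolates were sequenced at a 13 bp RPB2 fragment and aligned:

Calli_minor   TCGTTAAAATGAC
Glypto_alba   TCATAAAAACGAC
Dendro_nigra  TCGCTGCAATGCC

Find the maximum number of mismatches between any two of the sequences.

7

Pairwise Hamming distances:
  Calli_minor vs Glypto_alba: 3
  Calli_minor vs Dendro_nigra: 4
  Glypto_alba vs Dendro_nigra: 7
The largest is 7, between Glypto_alba and Dendro_nigra.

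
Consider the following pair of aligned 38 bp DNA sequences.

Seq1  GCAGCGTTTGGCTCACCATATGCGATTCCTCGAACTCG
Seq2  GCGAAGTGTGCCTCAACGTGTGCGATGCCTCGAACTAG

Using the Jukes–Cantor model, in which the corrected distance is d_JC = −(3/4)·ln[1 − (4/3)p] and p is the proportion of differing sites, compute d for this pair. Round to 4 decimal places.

The sequences differ at positions 3 (A/G), 4 (G/A), 5 (C/A), 8 (T/G), 11 (G/C), 16 (C/A), 18 (A/G), 20 (A/G), 27 (T/G), 37 (C/A).
p = 10/38 = 0.263158.
d = −0.75 · ln(1 − (4/3)·0.263158) = −0.75 · ln(0.649123) = −0.75 · (-0.432133) = 0.3241.

0.3241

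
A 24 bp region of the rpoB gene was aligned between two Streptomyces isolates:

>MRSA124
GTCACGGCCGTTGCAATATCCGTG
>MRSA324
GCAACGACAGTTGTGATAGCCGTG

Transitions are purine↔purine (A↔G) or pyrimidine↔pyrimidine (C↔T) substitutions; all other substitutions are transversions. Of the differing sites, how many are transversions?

The sequences differ at positions 2 (T/C, transition), 3 (C/A, transversion), 7 (G/A, transition), 9 (C/A, transversion), 14 (C/T, transition), 15 (A/G, transition), 19 (T/G, transversion).
Of the 7 differences, 4 transitions and 3 transversions, so the answer is 3.

3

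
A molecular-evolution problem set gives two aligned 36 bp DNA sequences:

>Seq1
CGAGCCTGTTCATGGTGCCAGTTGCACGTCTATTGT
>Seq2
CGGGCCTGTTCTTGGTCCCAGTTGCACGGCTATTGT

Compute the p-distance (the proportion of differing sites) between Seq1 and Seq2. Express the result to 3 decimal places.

0.111

Differing sites — 3:A/G; 12:A/T; 17:G/C; 29:T/G.
There are 4 differences over 36 sites, so p = 4/36 = 0.111.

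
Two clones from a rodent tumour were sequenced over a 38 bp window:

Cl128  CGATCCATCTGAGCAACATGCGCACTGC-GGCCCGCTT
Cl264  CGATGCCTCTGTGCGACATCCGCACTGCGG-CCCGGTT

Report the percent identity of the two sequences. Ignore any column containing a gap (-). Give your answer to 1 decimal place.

83.3%

Excluding the 2 gap columns leaves 36 comparable sites.
The sequences differ at positions 5 (C/G), 7 (A/C), 12 (A/T), 15 (A/G), 20 (G/C), 36 (C/G).
30 of the 36 comparable sites match, so the percent identity is 30/36 × 100 = 83.3%.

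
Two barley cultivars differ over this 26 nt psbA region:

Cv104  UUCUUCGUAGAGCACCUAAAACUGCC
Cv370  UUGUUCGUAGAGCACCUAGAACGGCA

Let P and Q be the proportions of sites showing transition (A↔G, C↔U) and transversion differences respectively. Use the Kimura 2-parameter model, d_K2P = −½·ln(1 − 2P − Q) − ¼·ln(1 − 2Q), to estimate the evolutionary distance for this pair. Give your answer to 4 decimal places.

0.1724

The sequences differ at positions 3 (C/G, transversion), 19 (A/G, transition), 23 (U/G, transversion), 26 (C/A, transversion).
Of the 4 differences, 1 transition and 3 transversions over 26 sites: P = 1/26 = 0.038462, Q = 3/26 = 0.115385.
d = −0.5·ln(0.807691) − 0.25·ln(0.769230) = −0.5·(-0.213576) − 0.25·(-0.262365) = 0.1724.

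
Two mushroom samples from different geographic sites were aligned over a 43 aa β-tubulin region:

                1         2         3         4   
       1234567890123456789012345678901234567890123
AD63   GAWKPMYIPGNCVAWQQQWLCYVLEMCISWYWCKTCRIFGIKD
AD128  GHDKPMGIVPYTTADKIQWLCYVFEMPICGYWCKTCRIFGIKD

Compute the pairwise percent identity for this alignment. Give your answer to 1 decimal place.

65.1%

The sequences differ at positions 2 (A/H), 3 (W/D), 7 (Y/G), 9 (P/V), 10 (G/P), 11 (N/Y), 12 (C/T), 13 (V/T), 15 (W/D), 16 (Q/K), 17 (Q/I), 24 (L/F), 27 (C/P), 29 (S/C), 30 (W/G).
28 of the 43 sites match, so the percent identity is 28/43 × 100 = 65.1%.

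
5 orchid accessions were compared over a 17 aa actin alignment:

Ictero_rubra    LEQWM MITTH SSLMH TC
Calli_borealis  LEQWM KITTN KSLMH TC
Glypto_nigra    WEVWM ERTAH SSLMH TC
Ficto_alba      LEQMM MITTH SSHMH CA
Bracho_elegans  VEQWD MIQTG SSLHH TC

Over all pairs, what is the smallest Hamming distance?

Pairwise Hamming distances:
  Ictero_rubra vs Calli_borealis: 3
  Ictero_rubra vs Glypto_nigra: 5
  Ictero_rubra vs Ficto_alba: 4
  Ictero_rubra vs Bracho_elegans: 5
  Calli_borealis vs Glypto_nigra: 7
  Calli_borealis vs Ficto_alba: 7
  Calli_borealis vs Bracho_elegans: 7
  Glypto_nigra vs Ficto_alba: 9
  Glypto_nigra vs Bracho_elegans: 9
  Ficto_alba vs Bracho_elegans: 9
The smallest is 3, between Ictero_rubra and Calli_borealis.

3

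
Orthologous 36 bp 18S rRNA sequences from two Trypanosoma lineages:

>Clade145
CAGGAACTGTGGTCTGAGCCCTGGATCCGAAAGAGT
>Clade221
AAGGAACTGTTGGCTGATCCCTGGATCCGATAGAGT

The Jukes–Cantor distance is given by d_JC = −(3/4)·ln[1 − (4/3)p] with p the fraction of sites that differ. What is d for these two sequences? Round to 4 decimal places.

0.1536

Differing sites — 1:C/A; 11:G/T; 13:T/G; 18:G/T; 31:A/T.
p = 5/36 = 0.138889.
d = −0.75 · ln(1 − (4/3)·0.138889) = −0.75 · ln(0.814815) = −0.75 · (-0.204794) = 0.1536.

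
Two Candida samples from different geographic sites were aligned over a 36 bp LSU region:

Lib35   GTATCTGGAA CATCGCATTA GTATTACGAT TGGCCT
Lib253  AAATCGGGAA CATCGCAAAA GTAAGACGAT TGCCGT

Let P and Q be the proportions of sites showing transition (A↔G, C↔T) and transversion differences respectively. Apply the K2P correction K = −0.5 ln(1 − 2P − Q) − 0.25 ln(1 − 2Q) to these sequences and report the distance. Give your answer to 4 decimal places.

0.3097

Mismatches occur at site 1 (G↔A, transition), site 2 (T↔A, transversion), site 6 (T↔G, transversion), site 18 (T↔A, transversion), site 19 (T↔A, transversion), site 24 (T↔A, transversion), site 25 (T↔G, transversion), site 33 (G↔C, transversion), site 35 (C↔G, transversion).
Of the 9 differences, 1 transition and 8 transversions over 36 sites: P = 1/36 = 0.027778, Q = 8/36 = 0.222222.
d = −0.5·ln(0.722222) − 0.25·ln(0.555556) = −0.5·(-0.325423) − 0.25·(-0.587786) = 0.3097.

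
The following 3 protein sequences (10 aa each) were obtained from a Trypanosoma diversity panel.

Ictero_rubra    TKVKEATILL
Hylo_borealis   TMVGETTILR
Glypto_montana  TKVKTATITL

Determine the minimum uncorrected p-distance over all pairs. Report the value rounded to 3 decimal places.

Pairwise Hamming distances:
  Ictero_rubra vs Hylo_borealis: 4
  Ictero_rubra vs Glypto_montana: 2
  Hylo_borealis vs Glypto_montana: 6
The smallest is 2 mismatches, between Ictero_rubra and Glypto_montana; p = 2/10 = 0.200.

0.200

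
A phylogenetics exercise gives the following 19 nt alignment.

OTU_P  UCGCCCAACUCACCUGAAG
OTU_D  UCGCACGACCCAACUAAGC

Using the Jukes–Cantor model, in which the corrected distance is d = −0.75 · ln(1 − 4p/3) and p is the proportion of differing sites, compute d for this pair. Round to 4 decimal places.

0.5068

Mismatches occur at site 5 (C/A), site 7 (A/G), site 10 (U/C), site 13 (C/A), site 16 (G/A), site 18 (A/G), site 19 (G/C).
p = 7/19 = 0.368421.
d = −0.75 · ln(1 − (4/3)·0.368421) = −0.75 · ln(0.508772) = −0.75 · (-0.675755) = 0.5068.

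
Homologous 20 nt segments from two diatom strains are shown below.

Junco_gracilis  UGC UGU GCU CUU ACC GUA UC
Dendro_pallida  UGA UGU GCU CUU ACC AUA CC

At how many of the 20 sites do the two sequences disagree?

3

Differing sites — 3:C/A; 16:G/A; 19:U/C.
That gives 3 mismatches out of 20 aligned sites, so the Hamming distance is 3.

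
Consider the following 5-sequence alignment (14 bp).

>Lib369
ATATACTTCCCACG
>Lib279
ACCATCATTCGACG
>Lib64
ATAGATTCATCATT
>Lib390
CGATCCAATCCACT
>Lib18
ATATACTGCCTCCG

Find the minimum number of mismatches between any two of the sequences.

Pairwise Hamming distances:
  Lib369 vs Lib279: 7
  Lib369 vs Lib64: 7
  Lib369 vs Lib390: 7
  Lib369 vs Lib18: 3
  Lib279 vs Lib64: 12
  Lib279 vs Lib390: 8
  Lib279 vs Lib18: 9
  Lib64 vs Lib390: 10
  Lib64 vs Lib18: 9
  Lib390 vs Lib18: 9
The smallest is 3, between Lib369 and Lib18.

3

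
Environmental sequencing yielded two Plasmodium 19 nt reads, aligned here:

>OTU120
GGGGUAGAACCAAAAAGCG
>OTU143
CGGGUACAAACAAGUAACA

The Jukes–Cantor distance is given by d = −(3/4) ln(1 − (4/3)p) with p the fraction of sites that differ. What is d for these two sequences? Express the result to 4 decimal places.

0.5068

Differing sites — 1:G/C; 7:G/C; 10:C/A; 14:A/G; 15:A/U; 17:G/A; 19:G/A.
p = 7/19 = 0.368421.
d = −0.75 · ln(1 − (4/3)·0.368421) = −0.75 · ln(0.508772) = −0.75 · (-0.675755) = 0.5068.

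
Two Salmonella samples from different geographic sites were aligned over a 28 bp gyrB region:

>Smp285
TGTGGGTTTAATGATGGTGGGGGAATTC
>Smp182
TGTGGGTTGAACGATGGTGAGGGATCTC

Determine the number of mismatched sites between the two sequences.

Differing sites — 9:T/G; 12:T/C; 20:G/A; 25:A/T; 26:T/C.
That gives 5 mismatches out of 28 aligned sites, so the Hamming distance is 5.

5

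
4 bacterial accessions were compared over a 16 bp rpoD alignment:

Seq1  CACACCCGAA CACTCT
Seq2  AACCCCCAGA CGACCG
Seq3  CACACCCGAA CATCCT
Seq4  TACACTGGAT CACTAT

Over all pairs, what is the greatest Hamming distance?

12

Pairwise Hamming distances:
  Seq1 vs Seq2: 8
  Seq1 vs Seq3: 2
  Seq1 vs Seq4: 5
  Seq2 vs Seq3: 7
  Seq2 vs Seq4: 12
  Seq3 vs Seq4: 7
The largest is 12, between Seq2 and Seq4.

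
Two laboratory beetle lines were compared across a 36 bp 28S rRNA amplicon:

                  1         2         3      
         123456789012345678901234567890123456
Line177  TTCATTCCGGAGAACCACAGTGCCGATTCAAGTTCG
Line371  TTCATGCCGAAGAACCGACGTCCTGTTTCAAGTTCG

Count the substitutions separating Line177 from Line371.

Mismatches occur at site 6 (T→G), site 10 (G→A), site 17 (A→G), site 18 (C→A), site 19 (A→C), site 22 (G→C), site 24 (C→T), site 26 (A→T).
That gives 8 mismatches out of 36 aligned sites, so the Hamming distance is 8.

8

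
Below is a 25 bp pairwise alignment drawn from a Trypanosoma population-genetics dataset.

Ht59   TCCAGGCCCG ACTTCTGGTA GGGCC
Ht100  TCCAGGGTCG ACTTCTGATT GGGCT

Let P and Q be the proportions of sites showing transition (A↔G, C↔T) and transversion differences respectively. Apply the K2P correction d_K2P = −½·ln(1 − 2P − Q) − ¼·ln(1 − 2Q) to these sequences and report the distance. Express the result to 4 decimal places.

Mismatches occur at site 7 (C→G, transversion), site 8 (C→T, transition), site 18 (G→A, transition), site 20 (A→T, transversion), site 25 (C→T, transition).
Of the 5 differences, 3 transitions and 2 transversions over 25 sites: P = 3/25 = 0.120000, Q = 2/25 = 0.080000.
d = −0.5·ln(0.680000) − 0.25·ln(0.840000) = −0.5·(-0.385662) − 0.25·(-0.174353) = 0.2364.

0.2364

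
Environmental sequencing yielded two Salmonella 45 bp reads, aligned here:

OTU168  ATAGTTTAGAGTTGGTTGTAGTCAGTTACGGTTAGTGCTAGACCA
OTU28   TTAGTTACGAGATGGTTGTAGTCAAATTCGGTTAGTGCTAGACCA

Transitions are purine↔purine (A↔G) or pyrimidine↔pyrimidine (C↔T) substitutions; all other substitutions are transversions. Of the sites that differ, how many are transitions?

1

Mismatches occur at site 1 (A→T, transversion), site 7 (T→A, transversion), site 8 (A→C, transversion), site 12 (T→A, transversion), site 25 (G→A, transition), site 26 (T→A, transversion), site 28 (A→T, transversion).
Of the 7 differences, 1 transition and 6 transversions, so the answer is 1.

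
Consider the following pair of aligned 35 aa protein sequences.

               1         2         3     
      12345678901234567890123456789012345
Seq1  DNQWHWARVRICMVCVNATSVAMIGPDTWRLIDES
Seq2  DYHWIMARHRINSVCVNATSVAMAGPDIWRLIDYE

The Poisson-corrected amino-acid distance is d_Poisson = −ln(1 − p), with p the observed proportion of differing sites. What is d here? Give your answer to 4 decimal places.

Differing sites — 2:N/Y; 3:Q/H; 5:H/I; 6:W/M; 9:V/H; 12:C/N; 13:M/S; 24:I/A; 28:T/I; 34:E/Y; 35:S/E.
p = 11/35 = 0.314286.
d = −ln(1 − 0.314286) = −ln(0.685714) = 0.3773.

0.3773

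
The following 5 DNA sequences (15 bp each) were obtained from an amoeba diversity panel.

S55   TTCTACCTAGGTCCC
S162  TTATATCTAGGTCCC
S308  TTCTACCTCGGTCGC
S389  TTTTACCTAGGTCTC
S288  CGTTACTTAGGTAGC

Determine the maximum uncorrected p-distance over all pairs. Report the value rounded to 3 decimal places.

0.467

Pairwise Hamming distances:
  S55 vs S162: 2
  S55 vs S308: 2
  S55 vs S389: 2
  S55 vs S288: 6
  S162 vs S308: 4
  S162 vs S389: 3
  S162 vs S288: 7
  S308 vs S389: 3
  S308 vs S288: 6
  S389 vs S288: 5
The largest is 7 mismatches, between S162 and S288; p = 7/15 = 0.467.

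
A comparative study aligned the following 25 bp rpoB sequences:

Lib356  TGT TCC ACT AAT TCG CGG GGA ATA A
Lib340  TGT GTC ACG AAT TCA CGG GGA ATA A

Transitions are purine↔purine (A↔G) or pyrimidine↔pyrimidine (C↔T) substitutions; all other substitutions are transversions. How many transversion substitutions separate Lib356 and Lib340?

Differing sites — 4:T/G (Tv); 5:C/T (Ti); 9:T/G (Tv); 15:G/A (Ti).
Of the 4 differences, 2 transitions and 2 transversions, so the answer is 2.

2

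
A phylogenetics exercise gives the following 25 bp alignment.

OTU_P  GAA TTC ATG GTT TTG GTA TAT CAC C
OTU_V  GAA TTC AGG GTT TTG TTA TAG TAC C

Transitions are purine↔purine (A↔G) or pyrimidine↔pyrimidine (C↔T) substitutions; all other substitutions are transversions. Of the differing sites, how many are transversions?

3

The sequences differ at positions 8 (T/G, transversion), 16 (G/T, transversion), 21 (T/G, transversion), 22 (C/T, transition).
Of the 4 differences, 1 transition and 3 transversions, so the answer is 3.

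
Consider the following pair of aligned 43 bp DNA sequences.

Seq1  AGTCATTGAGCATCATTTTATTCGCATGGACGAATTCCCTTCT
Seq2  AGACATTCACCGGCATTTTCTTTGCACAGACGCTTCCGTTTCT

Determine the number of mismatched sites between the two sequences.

Differing sites — 3:T/A; 8:G/C; 10:G/C; 12:A/G; 13:T/G; 20:A/C; 23:C/T; 27:T/C; 28:G/A; 33:A/C; 34:A/T; 36:T/C; 38:C/G; 39:C/T.
That gives 14 mismatches out of 43 aligned sites, so the Hamming distance is 14.

14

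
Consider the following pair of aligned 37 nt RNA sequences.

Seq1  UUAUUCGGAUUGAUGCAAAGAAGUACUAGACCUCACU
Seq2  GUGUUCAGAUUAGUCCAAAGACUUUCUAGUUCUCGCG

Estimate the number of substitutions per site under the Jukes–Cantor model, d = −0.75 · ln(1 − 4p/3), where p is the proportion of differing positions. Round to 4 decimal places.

Differing sites — 1:U/G; 3:A/G; 7:G/A; 12:G/A; 13:A/G; 15:G/C; 22:A/C; 23:G/U; 25:A/U; 30:A/U; 31:C/U; 35:A/G; 37:U/G.
p = 13/37 = 0.351351.
d = −0.75 · ln(1 − (4/3)·0.351351) = −0.75 · ln(0.531532) = −0.75 · (-0.631992) = 0.4740.

0.4740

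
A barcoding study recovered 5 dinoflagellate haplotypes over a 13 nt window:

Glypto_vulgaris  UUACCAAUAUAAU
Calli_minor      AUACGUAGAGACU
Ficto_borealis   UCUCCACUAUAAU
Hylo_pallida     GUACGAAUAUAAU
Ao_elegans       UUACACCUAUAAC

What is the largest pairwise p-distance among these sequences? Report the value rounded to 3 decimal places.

Pairwise Hamming distances:
  Glypto_vulgaris vs Calli_minor: 6
  Glypto_vulgaris vs Ficto_borealis: 3
  Glypto_vulgaris vs Hylo_pallida: 2
  Glypto_vulgaris vs Ao_elegans: 4
  Calli_minor vs Ficto_borealis: 9
  Calli_minor vs Hylo_pallida: 5
  Calli_minor vs Ao_elegans: 8
  Ficto_borealis vs Hylo_pallida: 5
  Ficto_borealis vs Ao_elegans: 5
  Hylo_pallida vs Ao_elegans: 5
The largest is 9 mismatches, between Calli_minor and Ficto_borealis; p = 9/13 = 0.692.

0.692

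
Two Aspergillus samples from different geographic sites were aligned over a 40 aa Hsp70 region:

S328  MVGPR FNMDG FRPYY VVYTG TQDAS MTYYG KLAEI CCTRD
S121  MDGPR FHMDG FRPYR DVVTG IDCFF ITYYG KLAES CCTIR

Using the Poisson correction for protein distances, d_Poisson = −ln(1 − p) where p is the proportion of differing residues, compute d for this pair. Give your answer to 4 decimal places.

The sequences differ at positions 2 (V/D), 7 (N/H), 15 (Y/R), 16 (V/D), 18 (Y/V), 21 (T/I), 22 (Q/D), 23 (D/C), 24 (A/F), 25 (S/F), 26 (M/I), 35 (I/S), 39 (R/I), 40 (D/R).
p = 14/40 = 0.350000.
d = −ln(1 − 0.350000) = −ln(0.650000) = 0.4308.

0.4308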